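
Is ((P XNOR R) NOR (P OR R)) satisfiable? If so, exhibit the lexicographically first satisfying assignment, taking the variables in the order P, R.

UNSATISFIABLE - no assignment makes this expression true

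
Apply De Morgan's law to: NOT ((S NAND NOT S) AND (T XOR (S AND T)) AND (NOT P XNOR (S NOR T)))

NOT (S NAND NOT S) OR NOT (T XOR (S AND T)) OR NOT (NOT P XNOR (S NOR T))
De Morgan's: NOT(AND of terms) = OR of negations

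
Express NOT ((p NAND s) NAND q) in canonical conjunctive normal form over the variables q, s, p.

(q OR s OR p) AND (q OR s OR NOT p) AND (q OR NOT s OR p) AND (q OR NOT s OR NOT p) AND (NOT q OR NOT s OR NOT p)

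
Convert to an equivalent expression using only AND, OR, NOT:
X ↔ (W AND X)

(X AND (W AND X)) OR (NOT X AND NOT (W AND X))
(Biconditional = both true or both false)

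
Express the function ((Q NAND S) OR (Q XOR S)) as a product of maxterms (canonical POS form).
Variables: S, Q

ΠM(3) = (NOT S OR NOT Q)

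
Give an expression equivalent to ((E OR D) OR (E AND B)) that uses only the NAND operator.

((((E NAND E) NAND (D NAND D)) NAND ((E NAND E) NAND (D NAND D))) NAND (((E NAND B) NAND (E NAND B)) NAND ((E NAND B) NAND (E NAND B))))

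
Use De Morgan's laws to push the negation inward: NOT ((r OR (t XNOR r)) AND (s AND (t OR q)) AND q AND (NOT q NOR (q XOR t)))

NOT (r OR (t XNOR r)) OR NOT (s AND (t OR q)) OR NOT q OR NOT (NOT q NOR (q XOR t))
De Morgan's: NOT(AND of terms) = OR of negations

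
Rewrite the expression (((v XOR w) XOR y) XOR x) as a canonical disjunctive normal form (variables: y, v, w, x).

(NOT y AND NOT v AND NOT w AND x) OR (NOT y AND NOT v AND w AND NOT x) OR (NOT y AND v AND NOT w AND NOT x) OR (NOT y AND v AND w AND x) OR (y AND NOT v AND NOT w AND NOT x) OR (y AND NOT v AND w AND x) OR (y AND v AND NOT w AND x) OR (y AND v AND w AND NOT x)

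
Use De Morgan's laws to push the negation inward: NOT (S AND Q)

NOT S OR NOT Q
De Morgan's: NOT(AND of terms) = OR of negations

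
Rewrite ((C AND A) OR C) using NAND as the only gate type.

((((C NAND A) NAND (C NAND A)) NAND ((C NAND A) NAND (C NAND A))) NAND (C NAND C))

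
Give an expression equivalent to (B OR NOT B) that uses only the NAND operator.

((B NAND B) NAND ((B NAND B) NAND (B NAND B)))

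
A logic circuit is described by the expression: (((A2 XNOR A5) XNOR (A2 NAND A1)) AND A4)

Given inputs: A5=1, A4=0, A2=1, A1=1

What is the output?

Substituting: (((1 XNOR 1) XNOR (1 NAND 1)) AND 0)
= 0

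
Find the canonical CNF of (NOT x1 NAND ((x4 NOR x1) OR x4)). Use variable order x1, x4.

(x1 OR x4) AND (x1 OR NOT x4)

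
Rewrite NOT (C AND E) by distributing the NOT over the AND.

NOT C OR NOT E
De Morgan's: NOT(AND of terms) = OR of negations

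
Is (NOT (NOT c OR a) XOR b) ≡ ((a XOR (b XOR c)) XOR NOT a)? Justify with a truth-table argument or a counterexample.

No. Counterexample: with b=0, c=0, a=0, Expression 1 = 0 but Expression 2 = 1.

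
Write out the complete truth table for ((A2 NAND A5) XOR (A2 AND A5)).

A2 | A5 | Output
----------------
0 | 0 | 1
0 | 1 | 1
1 | 0 | 1
1 | 1 | 1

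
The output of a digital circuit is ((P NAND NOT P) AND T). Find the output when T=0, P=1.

Substituting: ((1 NAND NOT 1) AND 0)
= 0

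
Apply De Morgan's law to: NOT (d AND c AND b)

NOT d OR NOT c OR NOT b
De Morgan's: NOT(AND of terms) = OR of negations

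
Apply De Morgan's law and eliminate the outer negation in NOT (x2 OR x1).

NOT x2 AND NOT x1
De Morgan's: NOT(OR of terms) = AND of negations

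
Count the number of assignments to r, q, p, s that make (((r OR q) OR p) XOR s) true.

Satisfying assignments: (0,0,0,1), (0,0,1,0), (0,1,0,0), (0,1,1,0), (1,0,0,0), (1,0,1,0), (1,1,0,0), (1,1,1,0)
Count: 8 out of 16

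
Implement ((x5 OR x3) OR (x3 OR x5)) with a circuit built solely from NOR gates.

((((x5 NOR x3) NOR (x5 NOR x3)) NOR ((x3 NOR x5) NOR (x3 NOR x5))) NOR (((x5 NOR x3) NOR (x5 NOR x3)) NOR ((x3 NOR x5) NOR (x3 NOR x5))))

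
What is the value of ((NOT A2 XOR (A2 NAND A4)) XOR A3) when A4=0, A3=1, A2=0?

Substituting: ((NOT 0 XOR (0 NAND 0)) XOR 1)
= 1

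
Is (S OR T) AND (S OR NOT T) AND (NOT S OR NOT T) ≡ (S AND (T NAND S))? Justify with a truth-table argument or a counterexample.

Yes, they are equivalent — the two output columns agree on all 4 assignments:
S | T | Expression 1 | Expression 2
-----------------------------------
0 | 0 | 0 | 0
0 | 1 | 0 | 0
1 | 0 | 1 | 1
1 | 1 | 0 | 0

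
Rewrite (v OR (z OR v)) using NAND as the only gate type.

((v NAND v) NAND (((z NAND z) NAND (v NAND v)) NAND ((z NAND z) NAND (v NAND v))))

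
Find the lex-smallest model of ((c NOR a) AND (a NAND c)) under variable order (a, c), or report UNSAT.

a=0, c=0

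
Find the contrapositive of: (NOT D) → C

Contrapositive: NOT C → D
Note: A statement and its contrapositive are logically equivalent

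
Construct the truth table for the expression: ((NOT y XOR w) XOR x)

y | w | x | Output
------------------
0 | 0 | 0 | 1
0 | 0 | 1 | 0
0 | 1 | 0 | 0
0 | 1 | 1 | 1
1 | 0 | 0 | 0
1 | 0 | 1 | 1
1 | 1 | 0 | 1
1 | 1 | 1 | 0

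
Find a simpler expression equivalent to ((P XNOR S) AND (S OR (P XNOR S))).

By absorption (E AND (E OR v) = E):
= (P XNOR S)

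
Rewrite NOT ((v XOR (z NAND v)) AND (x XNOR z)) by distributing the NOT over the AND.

NOT (v XOR (z NAND v)) OR NOT (x XNOR z)
De Morgan's: NOT(AND of terms) = OR of negations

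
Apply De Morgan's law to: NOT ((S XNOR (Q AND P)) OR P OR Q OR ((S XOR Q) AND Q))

NOT (S XNOR (Q AND P)) AND NOT P AND NOT Q AND NOT ((S XOR Q) AND Q)
De Morgan's: NOT(OR of terms) = AND of negations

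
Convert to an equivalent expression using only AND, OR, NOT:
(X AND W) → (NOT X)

NOT (X AND W) OR (NOT X)
(Implication elimination: A → B = NOT A OR B)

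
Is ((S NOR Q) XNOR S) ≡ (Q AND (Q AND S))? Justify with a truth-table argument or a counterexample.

No. Counterexample: with Q=1, S=0, Expression 1 = 1 but Expression 2 = 0.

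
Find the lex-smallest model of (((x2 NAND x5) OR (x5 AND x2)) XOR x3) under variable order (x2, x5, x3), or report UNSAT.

x2=0, x5=0, x3=0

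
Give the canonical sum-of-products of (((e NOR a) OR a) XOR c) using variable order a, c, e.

Σm(0, 3, 4, 5) = (NOT a AND NOT c AND NOT e) OR (NOT a AND c AND e) OR (a AND NOT c AND NOT e) OR (a AND NOT c AND e)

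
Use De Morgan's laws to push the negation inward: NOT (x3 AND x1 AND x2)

NOT x3 OR NOT x1 OR NOT x2
De Morgan's: NOT(AND of terms) = OR of negations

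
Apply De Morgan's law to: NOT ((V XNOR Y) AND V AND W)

NOT (V XNOR Y) OR NOT V OR NOT W
De Morgan's: NOT(AND of terms) = OR of negations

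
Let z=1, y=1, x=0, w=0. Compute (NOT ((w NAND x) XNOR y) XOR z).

Substituting: (NOT ((0 NAND 0) XNOR 1) XOR 1)
= 1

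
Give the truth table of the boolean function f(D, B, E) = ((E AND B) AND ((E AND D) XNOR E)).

D | B | E | Output
------------------
0 | 0 | 0 | 0
0 | 0 | 1 | 0
0 | 1 | 0 | 0
0 | 1 | 1 | 0
1 | 0 | 0 | 0
1 | 0 | 1 | 0
1 | 1 | 0 | 0
1 | 1 | 1 | 1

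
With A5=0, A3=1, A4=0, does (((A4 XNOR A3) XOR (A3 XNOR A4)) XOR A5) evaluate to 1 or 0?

Substituting: (((0 XNOR 1) XOR (1 XNOR 0)) XOR 0)
= 0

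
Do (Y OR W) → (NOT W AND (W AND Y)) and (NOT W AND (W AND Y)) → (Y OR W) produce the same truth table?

No, Converse is not equivalent to original (counterexample: Z=0, W=0, Y=1)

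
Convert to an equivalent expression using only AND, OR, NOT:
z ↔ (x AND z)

(z AND (x AND z)) OR (NOT z AND NOT (x AND z))
(Biconditional = both true or both false)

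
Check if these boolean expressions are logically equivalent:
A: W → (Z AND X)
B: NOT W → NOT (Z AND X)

No, Inverse is not equivalent to original (counterexample: Z=0, W=1, X=0)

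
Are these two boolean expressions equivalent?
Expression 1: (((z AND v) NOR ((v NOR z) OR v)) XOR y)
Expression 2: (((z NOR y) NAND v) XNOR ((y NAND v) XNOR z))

No. Counterexample: with z=0, v=0, y=1, Expression 1 = 1 but Expression 2 = 0.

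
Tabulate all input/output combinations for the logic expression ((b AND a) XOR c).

c | a | b | Output
------------------
0 | 0 | 0 | 0
0 | 0 | 1 | 0
0 | 1 | 0 | 0
0 | 1 | 1 | 1
1 | 0 | 0 | 1
1 | 0 | 1 | 1
1 | 1 | 0 | 1
1 | 1 | 1 | 0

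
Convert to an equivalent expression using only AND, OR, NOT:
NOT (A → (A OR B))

A AND NOT (A OR B)
(Negated implication: NOT(A → B) = A AND NOT B)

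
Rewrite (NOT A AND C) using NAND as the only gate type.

(((A NAND A) NAND C) NAND ((A NAND A) NAND C))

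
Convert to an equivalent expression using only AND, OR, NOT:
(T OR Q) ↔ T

((T OR Q) AND T) OR (NOT (T OR Q) AND NOT T)
(Biconditional = both true or both false)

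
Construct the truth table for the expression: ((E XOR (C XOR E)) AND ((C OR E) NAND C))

C | E | Output
--------------
0 | 0 | 0
0 | 1 | 0
1 | 0 | 0
1 | 1 | 0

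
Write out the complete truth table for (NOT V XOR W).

V | W | Output
--------------
0 | 0 | 1
0 | 1 | 0
1 | 0 | 0
1 | 1 | 1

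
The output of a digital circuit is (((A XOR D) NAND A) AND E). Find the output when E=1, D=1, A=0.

Substituting: (((0 XOR 1) NAND 0) AND 1)
= 1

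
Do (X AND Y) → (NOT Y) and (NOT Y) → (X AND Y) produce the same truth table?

No, Converse is not equivalent to original (counterexample: X=0, Y=0)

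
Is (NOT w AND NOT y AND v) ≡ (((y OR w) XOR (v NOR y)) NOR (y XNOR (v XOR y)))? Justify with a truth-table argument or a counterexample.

Yes, they are equivalent — the two output columns agree on all 8 assignments:
w | y | v | Expression 1 | Expression 2
---------------------------------------
0 | 0 | 0 | 0 | 0
0 | 0 | 1 | 1 | 1
0 | 1 | 0 | 0 | 0
0 | 1 | 1 | 0 | 0
1 | 0 | 0 | 0 | 0
1 | 0 | 1 | 0 | 0
1 | 1 | 0 | 0 | 0
1 | 1 | 1 | 0 | 0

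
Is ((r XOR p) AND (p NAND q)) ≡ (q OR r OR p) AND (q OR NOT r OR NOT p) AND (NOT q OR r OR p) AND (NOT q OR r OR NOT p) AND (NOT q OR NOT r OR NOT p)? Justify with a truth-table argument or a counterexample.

Yes, they are equivalent — the two output columns agree on all 8 assignments:
q | r | p | Expression 1 | Expression 2
---------------------------------------
0 | 0 | 0 | 0 | 0
0 | 0 | 1 | 1 | 1
0 | 1 | 0 | 1 | 1
0 | 1 | 1 | 0 | 0
1 | 0 | 0 | 0 | 0
1 | 0 | 1 | 0 | 0
1 | 1 | 0 | 1 | 1
1 | 1 | 1 | 0 | 0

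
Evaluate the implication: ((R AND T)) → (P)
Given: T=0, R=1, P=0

Antecedent ((R AND T)) = 0; consequent (P) = 0.
0 → 0 = 1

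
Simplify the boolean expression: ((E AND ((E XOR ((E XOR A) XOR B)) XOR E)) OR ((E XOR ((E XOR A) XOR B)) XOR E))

By absorption (E OR (E AND v) = E) then XOR self-cancellation ((E XOR v) XOR v = E):
= ((E XOR A) XOR B)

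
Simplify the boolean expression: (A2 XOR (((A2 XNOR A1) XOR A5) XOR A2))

By XOR self-cancellation ((E XOR v) XOR v = E):
= ((A2 XNOR A1) XOR A5)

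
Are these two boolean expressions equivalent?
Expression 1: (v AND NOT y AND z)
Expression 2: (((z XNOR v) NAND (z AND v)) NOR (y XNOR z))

Yes, they are equivalent — the two output columns agree on all 8 assignments:
v | y | z | Expression 1 | Expression 2
---------------------------------------
0 | 0 | 0 | 0 | 0
0 | 0 | 1 | 0 | 0
0 | 1 | 0 | 0 | 0
0 | 1 | 1 | 0 | 0
1 | 0 | 0 | 0 | 0
1 | 0 | 1 | 1 | 1
1 | 1 | 0 | 0 | 0
1 | 1 | 1 | 0 | 0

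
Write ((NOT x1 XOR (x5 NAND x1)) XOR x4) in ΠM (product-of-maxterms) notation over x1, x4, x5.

ΠM(0, 1, 5, 6) = (x1 OR x4 OR x5) AND (x1 OR x4 OR NOT x5) AND (NOT x1 OR x4 OR NOT x5) AND (NOT x1 OR NOT x4 OR x5)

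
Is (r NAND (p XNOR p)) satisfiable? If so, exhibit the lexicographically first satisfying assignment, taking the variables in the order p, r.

p=0, r=0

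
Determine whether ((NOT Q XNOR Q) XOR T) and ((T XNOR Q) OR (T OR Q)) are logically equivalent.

No. Counterexample: with Q=0, T=0, Expression 1 = 0 but Expression 2 = 1.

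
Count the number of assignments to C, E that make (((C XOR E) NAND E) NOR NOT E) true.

Satisfying assignments: (0,1)
Count: 1 out of 4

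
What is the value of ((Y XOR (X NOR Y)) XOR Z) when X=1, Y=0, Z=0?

Substituting: ((0 XOR (1 NOR 0)) XOR 0)
= 0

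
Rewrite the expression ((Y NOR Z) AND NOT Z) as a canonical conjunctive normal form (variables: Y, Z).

(Y OR NOT Z) AND (NOT Y OR Z) AND (NOT Y OR NOT Z)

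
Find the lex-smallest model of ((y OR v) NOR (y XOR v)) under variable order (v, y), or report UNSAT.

v=0, y=0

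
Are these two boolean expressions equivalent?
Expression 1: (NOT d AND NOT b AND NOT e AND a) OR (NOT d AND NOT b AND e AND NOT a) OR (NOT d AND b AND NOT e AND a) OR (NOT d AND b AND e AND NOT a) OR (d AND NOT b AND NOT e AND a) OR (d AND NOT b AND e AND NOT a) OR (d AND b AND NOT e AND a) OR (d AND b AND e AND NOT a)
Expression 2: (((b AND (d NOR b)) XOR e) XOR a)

Yes, they are equivalent — the two output columns agree on all 16 assignments:
d | b | e | a | Expression 1 | Expression 2
-------------------------------------------
0 | 0 | 0 | 0 | 0 | 0
0 | 0 | 0 | 1 | 1 | 1
0 | 0 | 1 | 0 | 1 | 1
0 | 0 | 1 | 1 | 0 | 0
0 | 1 | 0 | 0 | 0 | 0
0 | 1 | 0 | 1 | 1 | 1
0 | 1 | 1 | 0 | 1 | 1
0 | 1 | 1 | 1 | 0 | 0
1 | 0 | 0 | 0 | 0 | 0
1 | 0 | 0 | 1 | 1 | 1
1 | 0 | 1 | 0 | 1 | 1
1 | 0 | 1 | 1 | 0 | 0
1 | 1 | 0 | 0 | 0 | 0
1 | 1 | 0 | 1 | 1 | 1
1 | 1 | 1 | 0 | 1 | 1
1 | 1 | 1 | 1 | 0 | 0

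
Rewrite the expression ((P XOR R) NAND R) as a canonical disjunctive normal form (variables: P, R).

(NOT P AND NOT R) OR (P AND NOT R) OR (P AND R)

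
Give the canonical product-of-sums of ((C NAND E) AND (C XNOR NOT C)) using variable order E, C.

ΠM(0, 1, 2, 3) = (E OR C) AND (E OR NOT C) AND (NOT E OR C) AND (NOT E OR NOT C)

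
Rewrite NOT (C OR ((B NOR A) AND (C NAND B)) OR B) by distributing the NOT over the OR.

NOT C AND NOT ((B NOR A) AND (C NAND B)) AND NOT B
De Morgan's: NOT(OR of terms) = AND of negations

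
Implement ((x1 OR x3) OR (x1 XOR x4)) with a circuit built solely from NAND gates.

((((x1 NAND x1) NAND (x3 NAND x3)) NAND ((x1 NAND x1) NAND (x3 NAND x3))) NAND (((x1 NAND (x1 NAND x4)) NAND (x4 NAND (x1 NAND x4))) NAND ((x1 NAND (x1 NAND x4)) NAND (x4 NAND (x1 NAND x4)))))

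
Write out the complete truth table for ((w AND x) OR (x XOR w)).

x | w | Output
--------------
0 | 0 | 0
0 | 1 | 1
1 | 0 | 1
1 | 1 | 1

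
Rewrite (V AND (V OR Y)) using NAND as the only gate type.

((V NAND ((V NAND V) NAND (Y NAND Y))) NAND (V NAND ((V NAND V) NAND (Y NAND Y))))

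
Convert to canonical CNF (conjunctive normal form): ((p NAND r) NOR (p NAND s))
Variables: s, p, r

(s OR p OR r) AND (s OR p OR NOT r) AND (s OR NOT p OR r) AND (s OR NOT p OR NOT r) AND (NOT s OR p OR r) AND (NOT s OR p OR NOT r) AND (NOT s OR NOT p OR r)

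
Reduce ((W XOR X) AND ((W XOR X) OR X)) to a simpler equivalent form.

By absorption (E AND (E OR v) = E):
= (W XOR X)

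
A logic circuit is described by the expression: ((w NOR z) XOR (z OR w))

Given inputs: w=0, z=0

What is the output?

Substituting: ((0 NOR 0) XOR (0 OR 0))
= 1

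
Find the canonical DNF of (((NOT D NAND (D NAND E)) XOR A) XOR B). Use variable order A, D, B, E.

(NOT A AND NOT D AND B AND NOT E) OR (NOT A AND NOT D AND B AND E) OR (NOT A AND D AND NOT B AND NOT E) OR (NOT A AND D AND NOT B AND E) OR (A AND NOT D AND NOT B AND NOT E) OR (A AND NOT D AND NOT B AND E) OR (A AND D AND B AND NOT E) OR (A AND D AND B AND E)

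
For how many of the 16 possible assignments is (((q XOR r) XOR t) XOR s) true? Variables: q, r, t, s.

Satisfying assignments: (0,0,0,1), (0,0,1,0), (0,1,0,0), (0,1,1,1), (1,0,0,0), (1,0,1,1), (1,1,0,1), (1,1,1,0)
Count: 8 out of 16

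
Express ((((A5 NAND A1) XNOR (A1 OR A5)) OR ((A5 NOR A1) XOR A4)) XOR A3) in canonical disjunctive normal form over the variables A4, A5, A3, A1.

(NOT A4 AND NOT A5 AND NOT A3 AND NOT A1) OR (NOT A4 AND NOT A5 AND NOT A3 AND A1) OR (NOT A4 AND A5 AND NOT A3 AND NOT A1) OR (NOT A4 AND A5 AND A3 AND A1) OR (A4 AND NOT A5 AND NOT A3 AND A1) OR (A4 AND NOT A5 AND A3 AND NOT A1) OR (A4 AND A5 AND NOT A3 AND NOT A1) OR (A4 AND A5 AND NOT A3 AND A1)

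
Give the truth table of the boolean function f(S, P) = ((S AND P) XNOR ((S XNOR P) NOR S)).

S | P | Output
--------------
0 | 0 | 1
0 | 1 | 0
1 | 0 | 1
1 | 1 | 0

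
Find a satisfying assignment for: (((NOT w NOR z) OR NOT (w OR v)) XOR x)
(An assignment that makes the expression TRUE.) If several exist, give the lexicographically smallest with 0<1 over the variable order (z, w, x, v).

z=0, w=0, x=0, v=0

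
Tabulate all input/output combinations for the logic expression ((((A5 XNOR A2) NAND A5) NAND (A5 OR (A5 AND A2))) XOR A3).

A2 | A3 | A5 | Output
---------------------
0 | 0 | 0 | 1
0 | 0 | 1 | 0
0 | 1 | 0 | 0
0 | 1 | 1 | 1
1 | 0 | 0 | 1
1 | 0 | 1 | 1
1 | 1 | 0 | 0
1 | 1 | 1 | 0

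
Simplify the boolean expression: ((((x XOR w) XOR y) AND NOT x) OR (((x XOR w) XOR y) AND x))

By distribution ((E AND v) OR (E AND NOT v) = E):
= ((x XOR w) XOR y)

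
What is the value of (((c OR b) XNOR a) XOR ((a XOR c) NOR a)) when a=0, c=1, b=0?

Substituting: (((1 OR 0) XNOR 0) XOR ((0 XOR 1) NOR 0))
= 0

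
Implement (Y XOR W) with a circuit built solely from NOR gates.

((((Y NOR W) NOR (Y NOR W)) NOR ((Y NOR W) NOR (Y NOR W))) NOR ((((Y NOR Y) NOR (W NOR W)) NOR ((Y NOR Y) NOR (W NOR W))) NOR (((Y NOR Y) NOR (W NOR W)) NOR ((Y NOR Y) NOR (W NOR W)))))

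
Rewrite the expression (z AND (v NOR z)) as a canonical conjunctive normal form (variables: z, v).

(z OR v) AND (z OR NOT v) AND (NOT z OR v) AND (NOT z OR NOT v)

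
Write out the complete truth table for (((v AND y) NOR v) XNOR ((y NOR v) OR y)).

y | v | Output
--------------
0 | 0 | 1
0 | 1 | 1
1 | 0 | 1
1 | 1 | 0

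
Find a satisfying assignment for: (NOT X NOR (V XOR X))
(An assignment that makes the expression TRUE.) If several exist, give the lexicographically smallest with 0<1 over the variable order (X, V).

X=1, V=1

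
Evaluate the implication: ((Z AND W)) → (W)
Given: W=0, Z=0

Antecedent ((Z AND W)) = 0; consequent (W) = 0.
0 → 0 = 1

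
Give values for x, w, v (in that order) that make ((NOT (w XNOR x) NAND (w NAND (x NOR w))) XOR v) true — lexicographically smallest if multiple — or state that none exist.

x=0, w=0, v=0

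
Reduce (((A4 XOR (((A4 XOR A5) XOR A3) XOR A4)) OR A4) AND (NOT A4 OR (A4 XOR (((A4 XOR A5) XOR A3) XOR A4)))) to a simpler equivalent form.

By distribution ((E OR v) AND (E OR NOT v) = E) then XOR self-cancellation ((E XOR v) XOR v = E):
= ((A4 XOR A5) XOR A3)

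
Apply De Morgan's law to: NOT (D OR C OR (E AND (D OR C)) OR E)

NOT D AND NOT C AND NOT (E AND (D OR C)) AND NOT E
De Morgan's: NOT(OR of terms) = AND of negations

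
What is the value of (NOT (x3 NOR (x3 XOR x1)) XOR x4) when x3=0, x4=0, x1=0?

Substituting: (NOT (0 NOR (0 XOR 0)) XOR 0)
= 0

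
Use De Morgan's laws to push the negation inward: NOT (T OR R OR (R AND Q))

NOT T AND NOT R AND NOT (R AND Q)
De Morgan's: NOT(OR of terms) = AND of negations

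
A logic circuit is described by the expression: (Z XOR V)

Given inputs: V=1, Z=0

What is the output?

Substituting: (0 XOR 1)
= 1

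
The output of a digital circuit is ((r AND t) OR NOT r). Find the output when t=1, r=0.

Substituting: ((0 AND 1) OR NOT 0)
= 1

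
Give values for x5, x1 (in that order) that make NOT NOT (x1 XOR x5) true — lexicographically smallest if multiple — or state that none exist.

x5=0, x1=1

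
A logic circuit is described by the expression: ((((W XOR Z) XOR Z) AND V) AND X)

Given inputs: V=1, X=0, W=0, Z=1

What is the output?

Substituting: ((((0 XOR 1) XOR 1) AND 1) AND 0)
= 0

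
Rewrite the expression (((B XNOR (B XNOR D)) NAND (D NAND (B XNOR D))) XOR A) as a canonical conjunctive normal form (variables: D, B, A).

(D OR B OR NOT A) AND (D OR NOT B OR NOT A) AND (NOT D OR B OR A) AND (NOT D OR NOT B OR NOT A)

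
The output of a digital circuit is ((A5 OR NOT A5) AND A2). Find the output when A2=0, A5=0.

Substituting: ((0 OR NOT 0) AND 0)
= 0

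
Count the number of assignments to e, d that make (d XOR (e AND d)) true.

Satisfying assignments: (0,1)
Count: 1 out of 4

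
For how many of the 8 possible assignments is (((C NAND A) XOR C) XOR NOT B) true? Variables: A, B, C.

Satisfying assignments: (0,0,1), (0,1,0), (1,1,0), (1,1,1)
Count: 4 out of 8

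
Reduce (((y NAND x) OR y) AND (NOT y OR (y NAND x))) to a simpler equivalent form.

By distribution ((E OR v) AND (E OR NOT v) = E):
= (y NAND x)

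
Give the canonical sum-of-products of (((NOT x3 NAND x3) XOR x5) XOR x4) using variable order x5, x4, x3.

Σm(0, 1, 6, 7) = (NOT x5 AND NOT x4 AND NOT x3) OR (NOT x5 AND NOT x4 AND x3) OR (x5 AND x4 AND NOT x3) OR (x5 AND x4 AND x3)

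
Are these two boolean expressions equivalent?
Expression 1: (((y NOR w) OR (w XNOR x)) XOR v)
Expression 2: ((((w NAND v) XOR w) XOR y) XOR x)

No. Counterexample: with y=0, x=0, w=0, v=1, Expression 1 = 0 but Expression 2 = 1.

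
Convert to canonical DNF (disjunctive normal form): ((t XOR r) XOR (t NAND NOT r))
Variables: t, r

(NOT t AND NOT r) OR (t AND NOT r) OR (t AND r)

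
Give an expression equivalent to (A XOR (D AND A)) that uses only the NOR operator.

((((A NOR ((D NOR D) NOR (A NOR A))) NOR (A NOR ((D NOR D) NOR (A NOR A)))) NOR ((A NOR ((D NOR D) NOR (A NOR A))) NOR (A NOR ((D NOR D) NOR (A NOR A))))) NOR ((((A NOR A) NOR (((D NOR D) NOR (A NOR A)) NOR ((D NOR D) NOR (A NOR A)))) NOR ((A NOR A) NOR (((D NOR D) NOR (A NOR A)) NOR ((D NOR D) NOR (A NOR A))))) NOR (((A NOR A) NOR (((D NOR D) NOR (A NOR A)) NOR ((D NOR D) NOR (A NOR A)))) NOR ((A NOR A) NOR (((D NOR D) NOR (A NOR A)) NOR ((D NOR D) NOR (A NOR A)))))))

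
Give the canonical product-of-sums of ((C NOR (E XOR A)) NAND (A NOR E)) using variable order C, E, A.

ΠM(0) = (C OR E OR A)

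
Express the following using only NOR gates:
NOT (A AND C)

(((A NOR A) NOR (C NOR C)) NOR ((A NOR A) NOR (C NOR C)))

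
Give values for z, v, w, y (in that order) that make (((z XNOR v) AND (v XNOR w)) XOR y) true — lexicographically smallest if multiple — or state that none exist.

z=0, v=0, w=0, y=0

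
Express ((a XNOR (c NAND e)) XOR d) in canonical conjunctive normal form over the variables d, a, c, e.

(d OR a OR c OR e) AND (d OR a OR c OR NOT e) AND (d OR a OR NOT c OR e) AND (d OR NOT a OR NOT c OR NOT e) AND (NOT d OR a OR NOT c OR NOT e) AND (NOT d OR NOT a OR c OR e) AND (NOT d OR NOT a OR c OR NOT e) AND (NOT d OR NOT a OR NOT c OR e)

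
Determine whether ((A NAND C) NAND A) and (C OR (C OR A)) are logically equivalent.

No. Counterexample: with C=0, A=0, Expression 1 = 1 but Expression 2 = 0.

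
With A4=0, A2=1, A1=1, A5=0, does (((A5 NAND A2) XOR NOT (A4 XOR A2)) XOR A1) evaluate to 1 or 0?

Substituting: (((0 NAND 1) XOR NOT (0 XOR 1)) XOR 1)
= 0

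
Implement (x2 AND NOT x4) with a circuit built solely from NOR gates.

((x2 NOR x2) NOR ((x4 NOR x4) NOR (x4 NOR x4)))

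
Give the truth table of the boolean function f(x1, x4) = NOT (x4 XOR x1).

x1 | x4 | Output
----------------
0 | 0 | 1
0 | 1 | 0
1 | 0 | 0
1 | 1 | 1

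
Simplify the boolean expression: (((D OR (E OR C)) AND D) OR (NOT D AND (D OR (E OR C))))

By distribution ((E AND v) OR (E AND NOT v) = E):
= (D OR (E OR C))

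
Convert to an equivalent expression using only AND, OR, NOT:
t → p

NOT t OR p
(Implication elimination: A → B = NOT A OR B)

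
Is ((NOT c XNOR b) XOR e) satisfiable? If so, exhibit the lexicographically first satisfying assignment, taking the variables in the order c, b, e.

c=0, b=0, e=1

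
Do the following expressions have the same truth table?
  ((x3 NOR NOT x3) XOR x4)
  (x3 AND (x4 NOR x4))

No. Counterexample: with x3=0, x4=1, Expression 1 = 1 but Expression 2 = 0.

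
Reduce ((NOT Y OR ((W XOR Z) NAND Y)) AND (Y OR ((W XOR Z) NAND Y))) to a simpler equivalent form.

By distribution ((E OR v) AND (E OR NOT v) = E):
= ((W XOR Z) NAND Y)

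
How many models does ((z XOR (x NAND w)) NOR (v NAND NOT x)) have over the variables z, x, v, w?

Satisfying assignments: (1,0,1,0), (1,0,1,1)
Count: 2 out of 16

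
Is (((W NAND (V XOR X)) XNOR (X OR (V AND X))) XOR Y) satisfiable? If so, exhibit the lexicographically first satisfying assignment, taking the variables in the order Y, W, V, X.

Y=0, W=0, V=0, X=1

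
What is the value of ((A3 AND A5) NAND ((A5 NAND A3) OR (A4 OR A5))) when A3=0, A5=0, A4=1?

Substituting: ((0 AND 0) NAND ((0 NAND 0) OR (1 OR 0)))
= 1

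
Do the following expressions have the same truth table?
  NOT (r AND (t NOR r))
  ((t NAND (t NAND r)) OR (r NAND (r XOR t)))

Yes, they are equivalent — the two output columns agree on all 4 assignments:
r | t | Expression 1 | Expression 2
-----------------------------------
0 | 0 | 1 | 1
0 | 1 | 1 | 1
1 | 0 | 1 | 1
1 | 1 | 1 | 1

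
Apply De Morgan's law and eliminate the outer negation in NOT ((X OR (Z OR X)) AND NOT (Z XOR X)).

NOT (X OR (Z OR X)) OR (Z XOR X)
De Morgan's: NOT(AND of terms) = OR of negations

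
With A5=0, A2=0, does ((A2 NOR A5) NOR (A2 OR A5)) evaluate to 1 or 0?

Substituting: ((0 NOR 0) NOR (0 OR 0))
= 0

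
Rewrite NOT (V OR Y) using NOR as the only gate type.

(((V NOR Y) NOR (V NOR Y)) NOR ((V NOR Y) NOR (V NOR Y)))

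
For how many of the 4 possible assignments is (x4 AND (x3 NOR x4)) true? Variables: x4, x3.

No assignment satisfies the expression.
Count: 0 out of 4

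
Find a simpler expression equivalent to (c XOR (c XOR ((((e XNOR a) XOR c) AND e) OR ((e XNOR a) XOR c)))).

By XOR self-cancellation ((E XOR v) XOR v = E) then absorption (E OR (E AND v) = E):
= ((e XNOR a) XOR c)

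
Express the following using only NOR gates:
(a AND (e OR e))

((a NOR a) NOR (((e NOR e) NOR (e NOR e)) NOR ((e NOR e) NOR (e NOR e))))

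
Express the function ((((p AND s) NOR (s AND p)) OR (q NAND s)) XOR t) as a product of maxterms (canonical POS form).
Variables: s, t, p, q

ΠM(4, 5, 6, 7, 11, 12, 13, 14) = (s OR NOT t OR p OR q) AND (s OR NOT t OR p OR NOT q) AND (s OR NOT t OR NOT p OR q) AND (s OR NOT t OR NOT p OR NOT q) AND (NOT s OR t OR NOT p OR NOT q) AND (NOT s OR NOT t OR p OR q) AND (NOT s OR NOT t OR p OR NOT q) AND (NOT s OR NOT t OR NOT p OR q)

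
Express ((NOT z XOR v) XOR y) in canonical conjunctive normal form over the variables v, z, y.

(v OR z OR NOT y) AND (v OR NOT z OR y) AND (NOT v OR z OR y) AND (NOT v OR NOT z OR NOT y)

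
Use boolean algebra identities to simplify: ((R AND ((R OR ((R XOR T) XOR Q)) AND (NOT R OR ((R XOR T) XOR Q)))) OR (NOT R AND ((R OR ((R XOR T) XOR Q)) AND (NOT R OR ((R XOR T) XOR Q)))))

By distribution ((E AND v) OR (E AND NOT v) = E) then distribution ((E OR v) AND (E OR NOT v) = E):
= ((R XOR T) XOR Q)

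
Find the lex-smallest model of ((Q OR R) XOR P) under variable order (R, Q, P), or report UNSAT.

R=0, Q=0, P=1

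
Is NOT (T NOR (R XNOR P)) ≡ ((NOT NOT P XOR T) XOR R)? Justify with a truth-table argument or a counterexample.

No. Counterexample: with P=0, T=0, R=0, Expression 1 = 1 but Expression 2 = 0.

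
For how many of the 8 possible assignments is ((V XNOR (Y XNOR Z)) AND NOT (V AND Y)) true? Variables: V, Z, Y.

Satisfying assignments: (0,0,1), (0,1,0), (1,0,0)
Count: 3 out of 8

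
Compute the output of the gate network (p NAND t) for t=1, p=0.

Substituting: (0 NAND 1)
= 1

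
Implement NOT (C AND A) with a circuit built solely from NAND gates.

(((C NAND A) NAND (C NAND A)) NAND ((C NAND A) NAND (C NAND A)))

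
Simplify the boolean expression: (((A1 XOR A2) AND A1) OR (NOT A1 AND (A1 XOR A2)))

By distribution ((E AND v) OR (E AND NOT v) = E):
= (A1 XOR A2)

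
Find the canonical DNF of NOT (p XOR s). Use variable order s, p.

(NOT s AND NOT p) OR (s AND p)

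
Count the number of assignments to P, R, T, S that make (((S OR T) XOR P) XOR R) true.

Satisfying assignments: (0,0,0,1), (0,0,1,0), (0,0,1,1), (0,1,0,0), (1,0,0,0), (1,1,0,1), (1,1,1,0), (1,1,1,1)
Count: 8 out of 16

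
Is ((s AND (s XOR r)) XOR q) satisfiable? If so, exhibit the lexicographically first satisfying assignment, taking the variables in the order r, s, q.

r=0, s=0, q=1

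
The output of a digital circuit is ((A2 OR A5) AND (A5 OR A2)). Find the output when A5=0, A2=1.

Substituting: ((1 OR 0) AND (0 OR 1))
= 1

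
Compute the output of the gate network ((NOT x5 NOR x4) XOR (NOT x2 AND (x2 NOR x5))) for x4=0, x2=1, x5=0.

Substituting: ((NOT 0 NOR 0) XOR (NOT 1 AND (1 NOR 0)))
= 0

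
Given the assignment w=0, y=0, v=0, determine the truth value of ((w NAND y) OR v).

Substituting: ((0 NAND 0) OR 0)
= 1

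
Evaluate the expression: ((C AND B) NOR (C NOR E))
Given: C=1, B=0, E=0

Substituting: ((1 AND 0) NOR (1 NOR 0))
= 1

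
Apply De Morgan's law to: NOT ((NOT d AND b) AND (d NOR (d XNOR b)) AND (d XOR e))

NOT (NOT d AND b) OR NOT (d NOR (d XNOR b)) OR NOT (d XOR e)
De Morgan's: NOT(AND of terms) = OR of negations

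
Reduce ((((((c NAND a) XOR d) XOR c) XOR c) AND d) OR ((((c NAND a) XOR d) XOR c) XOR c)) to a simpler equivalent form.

By absorption (E OR (E AND v) = E) then XOR self-cancellation ((E XOR v) XOR v = E):
= ((c NAND a) XOR d)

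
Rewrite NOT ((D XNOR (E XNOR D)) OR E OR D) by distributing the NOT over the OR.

NOT (D XNOR (E XNOR D)) AND NOT E AND NOT D
De Morgan's: NOT(OR of terms) = AND of negations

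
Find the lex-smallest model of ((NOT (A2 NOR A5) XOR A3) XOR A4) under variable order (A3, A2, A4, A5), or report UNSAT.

A3=0, A2=0, A4=0, A5=1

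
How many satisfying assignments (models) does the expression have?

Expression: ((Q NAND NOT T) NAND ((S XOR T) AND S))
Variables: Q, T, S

Satisfying assignments: (0,0,0), (0,1,0), (0,1,1), (1,0,0), (1,0,1), (1,1,0), (1,1,1)
Count: 7 out of 8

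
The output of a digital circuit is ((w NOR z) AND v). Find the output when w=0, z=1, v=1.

Substituting: ((0 NOR 1) AND 1)
= 0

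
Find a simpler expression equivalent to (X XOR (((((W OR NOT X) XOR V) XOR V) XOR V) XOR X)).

By XOR self-cancellation ((E XOR v) XOR v = E) then XOR self-cancellation ((E XOR v) XOR v = E):
= ((W OR NOT X) XOR V)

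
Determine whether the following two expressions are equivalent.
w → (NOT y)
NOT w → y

No, Inverse is not equivalent to original (counterexample: w=0, y=0)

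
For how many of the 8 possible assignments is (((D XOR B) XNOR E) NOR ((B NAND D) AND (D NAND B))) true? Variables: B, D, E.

Satisfying assignments: (1,1,1)
Count: 1 out of 8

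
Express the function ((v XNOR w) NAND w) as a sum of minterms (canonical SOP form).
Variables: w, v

Σm(0, 1, 2) = (NOT w AND NOT v) OR (NOT w AND v) OR (w AND NOT v)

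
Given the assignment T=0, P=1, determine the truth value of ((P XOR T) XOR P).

Substituting: ((1 XOR 0) XOR 1)
= 0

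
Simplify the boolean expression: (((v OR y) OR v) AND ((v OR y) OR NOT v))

By distribution ((E OR v) AND (E OR NOT v) = E):
= (v OR y)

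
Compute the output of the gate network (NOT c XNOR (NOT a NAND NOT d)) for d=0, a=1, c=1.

Substituting: (NOT 1 XNOR (NOT 1 NAND NOT 0))
= 0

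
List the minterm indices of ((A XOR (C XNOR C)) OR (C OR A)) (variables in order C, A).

Σm(0, 1, 2, 3) = (NOT C AND NOT A) OR (NOT C AND A) OR (C AND NOT A) OR (C AND A)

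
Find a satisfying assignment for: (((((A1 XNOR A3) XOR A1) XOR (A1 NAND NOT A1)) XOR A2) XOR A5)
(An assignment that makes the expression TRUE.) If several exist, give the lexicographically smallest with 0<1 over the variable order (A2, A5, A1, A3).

A2=0, A5=0, A1=0, A3=1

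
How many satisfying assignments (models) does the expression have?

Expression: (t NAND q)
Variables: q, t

Satisfying assignments: (0,0), (0,1), (1,0)
Count: 3 out of 4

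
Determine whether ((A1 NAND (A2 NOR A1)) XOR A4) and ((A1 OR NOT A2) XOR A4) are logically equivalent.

No. Counterexample: with A4=0, A1=0, A2=1, Expression 1 = 1 but Expression 2 = 0.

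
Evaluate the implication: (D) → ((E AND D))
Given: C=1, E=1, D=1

Antecedent (D) = 1; consequent ((E AND D)) = 1.
1 → 1 = 1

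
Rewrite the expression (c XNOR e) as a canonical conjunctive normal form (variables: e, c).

(e OR NOT c) AND (NOT e OR c)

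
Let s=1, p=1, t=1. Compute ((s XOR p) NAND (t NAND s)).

Substituting: ((1 XOR 1) NAND (1 NAND 1))
= 1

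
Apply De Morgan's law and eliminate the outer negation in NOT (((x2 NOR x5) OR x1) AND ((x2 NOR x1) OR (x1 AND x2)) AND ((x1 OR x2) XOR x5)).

NOT ((x2 NOR x5) OR x1) OR NOT ((x2 NOR x1) OR (x1 AND x2)) OR NOT ((x1 OR x2) XOR x5)
De Morgan's: NOT(AND of terms) = OR of negations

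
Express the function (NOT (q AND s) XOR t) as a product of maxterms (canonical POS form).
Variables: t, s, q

ΠM(3, 4, 5, 6) = (t OR NOT s OR NOT q) AND (NOT t OR s OR q) AND (NOT t OR s OR NOT q) AND (NOT t OR NOT s OR q)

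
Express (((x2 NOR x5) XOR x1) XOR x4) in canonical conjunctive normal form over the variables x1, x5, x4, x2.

(x1 OR x5 OR x4 OR NOT x2) AND (x1 OR x5 OR NOT x4 OR x2) AND (x1 OR NOT x5 OR x4 OR x2) AND (x1 OR NOT x5 OR x4 OR NOT x2) AND (NOT x1 OR x5 OR x4 OR x2) AND (NOT x1 OR x5 OR NOT x4 OR NOT x2) AND (NOT x1 OR NOT x5 OR NOT x4 OR x2) AND (NOT x1 OR NOT x5 OR NOT x4 OR NOT x2)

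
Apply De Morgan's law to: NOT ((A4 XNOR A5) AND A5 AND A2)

NOT (A4 XNOR A5) OR NOT A5 OR NOT A2
De Morgan's: NOT(AND of terms) = OR of negations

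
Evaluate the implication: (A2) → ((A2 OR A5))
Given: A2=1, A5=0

Antecedent (A2) = 1; consequent ((A2 OR A5)) = 1.
1 → 1 = 1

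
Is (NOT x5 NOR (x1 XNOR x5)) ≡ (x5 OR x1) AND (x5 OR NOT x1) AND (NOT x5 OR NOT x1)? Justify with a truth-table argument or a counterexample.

Yes, they are equivalent — the two output columns agree on all 4 assignments:
x5 | x1 | Expression 1 | Expression 2
-------------------------------------
0 | 0 | 0 | 0
0 | 1 | 0 | 0
1 | 0 | 1 | 1
1 | 1 | 0 | 0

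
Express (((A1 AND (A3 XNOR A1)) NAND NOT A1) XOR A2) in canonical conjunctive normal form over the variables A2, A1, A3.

(NOT A2 OR A1 OR A3) AND (NOT A2 OR A1 OR NOT A3) AND (NOT A2 OR NOT A1 OR A3) AND (NOT A2 OR NOT A1 OR NOT A3)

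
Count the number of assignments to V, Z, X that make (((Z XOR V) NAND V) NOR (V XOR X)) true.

Satisfying assignments: (1,0,1)
Count: 1 out of 8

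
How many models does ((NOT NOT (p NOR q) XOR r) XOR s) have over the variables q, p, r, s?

Satisfying assignments: (0,0,0,0), (0,0,1,1), (0,1,0,1), (0,1,1,0), (1,0,0,1), (1,0,1,0), (1,1,0,1), (1,1,1,0)
Count: 8 out of 16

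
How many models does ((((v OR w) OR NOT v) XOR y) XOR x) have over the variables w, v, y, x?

Satisfying assignments: (0,0,0,0), (0,0,1,1), (0,1,0,0), (0,1,1,1), (1,0,0,0), (1,0,1,1), (1,1,0,0), (1,1,1,1)
Count: 8 out of 16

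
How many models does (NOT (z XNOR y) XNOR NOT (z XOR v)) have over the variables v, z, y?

Satisfying assignments: (0,0,1), (0,1,1), (1,0,0), (1,1,0)
Count: 4 out of 8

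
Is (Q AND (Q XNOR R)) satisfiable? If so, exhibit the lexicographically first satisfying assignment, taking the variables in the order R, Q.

R=1, Q=1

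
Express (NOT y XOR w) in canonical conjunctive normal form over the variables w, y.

(w OR NOT y) AND (NOT w OR y)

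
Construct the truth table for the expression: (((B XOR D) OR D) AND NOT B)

B | D | Output
--------------
0 | 0 | 0
0 | 1 | 1
1 | 0 | 0
1 | 1 | 0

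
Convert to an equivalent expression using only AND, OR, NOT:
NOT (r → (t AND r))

r AND NOT (t AND r)
(Negated implication: NOT(A → B) = A AND NOT B)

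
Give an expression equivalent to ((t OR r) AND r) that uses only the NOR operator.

((((t NOR r) NOR (t NOR r)) NOR ((t NOR r) NOR (t NOR r))) NOR (r NOR r))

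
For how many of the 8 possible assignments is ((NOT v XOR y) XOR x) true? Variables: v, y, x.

Satisfying assignments: (0,0,0), (0,1,1), (1,0,1), (1,1,0)
Count: 4 out of 8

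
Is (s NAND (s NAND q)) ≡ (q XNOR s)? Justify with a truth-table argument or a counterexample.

No. Counterexample: with s=0, q=1, Expression 1 = 1 but Expression 2 = 0.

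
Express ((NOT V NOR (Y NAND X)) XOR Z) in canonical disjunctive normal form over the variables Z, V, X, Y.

(NOT Z AND V AND X AND Y) OR (Z AND NOT V AND NOT X AND NOT Y) OR (Z AND NOT V AND NOT X AND Y) OR (Z AND NOT V AND X AND NOT Y) OR (Z AND NOT V AND X AND Y) OR (Z AND V AND NOT X AND NOT Y) OR (Z AND V AND NOT X AND Y) OR (Z AND V AND X AND NOT Y)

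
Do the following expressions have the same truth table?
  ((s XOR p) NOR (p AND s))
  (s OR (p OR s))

No. Counterexample: with s=0, p=0, Expression 1 = 1 but Expression 2 = 0.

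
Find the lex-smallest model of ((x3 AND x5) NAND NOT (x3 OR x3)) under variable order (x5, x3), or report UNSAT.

x5=0, x3=0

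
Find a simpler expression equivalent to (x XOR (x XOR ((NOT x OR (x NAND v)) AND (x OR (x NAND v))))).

By XOR self-cancellation ((E XOR v) XOR v = E) then distribution ((E OR v) AND (E OR NOT v) = E):
= (x NAND v)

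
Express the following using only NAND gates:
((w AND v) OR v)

((((w NAND v) NAND (w NAND v)) NAND ((w NAND v) NAND (w NAND v))) NAND (v NAND v))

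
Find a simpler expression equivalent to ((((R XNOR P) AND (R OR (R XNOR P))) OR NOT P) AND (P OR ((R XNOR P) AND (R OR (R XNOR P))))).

By distribution ((E OR v) AND (E OR NOT v) = E) then absorption (E AND (E OR v) = E):
= (R XNOR P)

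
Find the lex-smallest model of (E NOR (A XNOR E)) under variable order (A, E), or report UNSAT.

A=1, E=0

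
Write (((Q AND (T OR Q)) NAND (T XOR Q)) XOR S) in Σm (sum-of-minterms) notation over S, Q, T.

Σm(0, 1, 3, 6) = (NOT S AND NOT Q AND NOT T) OR (NOT S AND NOT Q AND T) OR (NOT S AND Q AND T) OR (S AND Q AND NOT T)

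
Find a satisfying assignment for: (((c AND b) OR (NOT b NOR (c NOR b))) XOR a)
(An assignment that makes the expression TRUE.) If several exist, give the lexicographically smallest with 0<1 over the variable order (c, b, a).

c=0, b=0, a=1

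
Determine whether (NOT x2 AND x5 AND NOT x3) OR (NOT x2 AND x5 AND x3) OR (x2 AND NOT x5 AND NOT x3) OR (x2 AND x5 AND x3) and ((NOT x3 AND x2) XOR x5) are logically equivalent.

Yes, they are equivalent — the two output columns agree on all 8 assignments:
x2 | x5 | x3 | Expression 1 | Expression 2
------------------------------------------
0 | 0 | 0 | 0 | 0
0 | 0 | 1 | 0 | 0
0 | 1 | 0 | 1 | 1
0 | 1 | 1 | 1 | 1
1 | 0 | 0 | 1 | 1
1 | 0 | 1 | 0 | 0
1 | 1 | 0 | 0 | 0
1 | 1 | 1 | 1 | 1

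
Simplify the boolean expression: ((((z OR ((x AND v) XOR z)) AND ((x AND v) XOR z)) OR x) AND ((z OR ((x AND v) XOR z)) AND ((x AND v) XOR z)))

By absorption (E AND (E OR v) = E) then absorption (E AND (E OR v) = E):
= ((x AND v) XOR z)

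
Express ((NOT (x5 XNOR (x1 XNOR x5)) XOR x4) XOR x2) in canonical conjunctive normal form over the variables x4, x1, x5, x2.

(x4 OR x1 OR x5 OR NOT x2) AND (x4 OR x1 OR NOT x5 OR NOT x2) AND (x4 OR NOT x1 OR x5 OR x2) AND (x4 OR NOT x1 OR NOT x5 OR x2) AND (NOT x4 OR x1 OR x5 OR x2) AND (NOT x4 OR x1 OR NOT x5 OR x2) AND (NOT x4 OR NOT x1 OR x5 OR NOT x2) AND (NOT x4 OR NOT x1 OR NOT x5 OR NOT x2)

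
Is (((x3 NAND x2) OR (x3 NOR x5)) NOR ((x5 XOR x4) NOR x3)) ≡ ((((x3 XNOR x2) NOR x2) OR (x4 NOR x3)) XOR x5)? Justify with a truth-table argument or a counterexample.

No. Counterexample: with x4=0, x2=0, x5=0, x3=0, Expression 1 = 0 but Expression 2 = 1.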